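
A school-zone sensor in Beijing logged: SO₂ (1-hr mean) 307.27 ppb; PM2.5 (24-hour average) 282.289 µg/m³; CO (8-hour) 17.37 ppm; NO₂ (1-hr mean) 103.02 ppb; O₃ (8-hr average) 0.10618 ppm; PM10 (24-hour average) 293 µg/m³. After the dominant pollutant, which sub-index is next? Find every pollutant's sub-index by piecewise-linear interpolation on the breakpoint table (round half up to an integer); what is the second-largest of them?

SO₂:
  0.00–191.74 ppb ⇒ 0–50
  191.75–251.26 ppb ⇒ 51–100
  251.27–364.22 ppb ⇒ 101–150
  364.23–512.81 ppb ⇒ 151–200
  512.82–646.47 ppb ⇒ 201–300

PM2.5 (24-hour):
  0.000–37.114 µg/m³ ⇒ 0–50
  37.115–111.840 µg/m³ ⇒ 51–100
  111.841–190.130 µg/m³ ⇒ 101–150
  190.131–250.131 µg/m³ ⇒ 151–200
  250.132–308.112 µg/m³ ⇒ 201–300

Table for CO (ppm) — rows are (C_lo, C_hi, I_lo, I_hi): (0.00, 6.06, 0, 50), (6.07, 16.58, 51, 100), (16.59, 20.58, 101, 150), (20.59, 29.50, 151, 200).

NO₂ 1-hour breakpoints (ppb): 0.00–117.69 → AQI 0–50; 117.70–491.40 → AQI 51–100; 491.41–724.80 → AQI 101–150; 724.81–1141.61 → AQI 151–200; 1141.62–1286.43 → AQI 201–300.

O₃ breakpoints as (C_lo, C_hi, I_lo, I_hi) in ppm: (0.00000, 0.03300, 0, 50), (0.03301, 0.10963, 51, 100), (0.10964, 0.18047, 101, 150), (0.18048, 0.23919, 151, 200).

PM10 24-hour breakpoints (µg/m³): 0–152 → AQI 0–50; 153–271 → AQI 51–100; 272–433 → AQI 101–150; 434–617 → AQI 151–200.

SO₂: 307.27 ∈ [251.27, 364.22] ↔ index [101, 150].
101 + (307.27−251.27)·(150−101)/(364.22−251.27) = 101 + 56.00·49/112.95 ≈ 125.29, so AQI = 125.
PM2.5: 282.289 lies in 250.132–308.112, so I_lo=201, I_hi=300, C_lo=250.132, C_hi=308.112.
(300−201)/(308.112−250.132) × (282.289−250.132) + 201 = 99/57.980 × 32.157 + 201 ≈ 255.91 → 256.
CO: 17.37 lies in 16.59–20.58, so I_lo=101, I_hi=150, C_lo=16.59, C_hi=20.58.
(150−101)/(20.58−16.59) × (17.37−16.59) + 101 = 49/3.99 × 0.78 + 101 ≈ 110.58 → 111.
NO₂: row 0.00–117.69 (AQI 0–50). (50−0)·(103.02−0.00)/(117.69−0.00) + 0 = 50·103.02/117.69 + 0 ≈ 43.77 → 44.
O₃: row 0.03301–0.10963 (AQI 51–100). (100−51)·(0.10618−0.03301)/(0.10963−0.03301) + 51 = 49·0.07317/0.07662 + 51 ≈ 97.79 → 98.
PM10: row 272–433 (AQI 101–150). (150−101)·(293−272)/(433−272) + 101 = 49·21/161 + 101 ≈ 107.39 → 107.
Sub-indices: SO₂→125, PM2.5→256, CO→111, NO₂→44, O₃→98, PM10→107. Ranked high→low: 256, 125, 111, 107, 98, 44. Second-highest sub-index = 125.

125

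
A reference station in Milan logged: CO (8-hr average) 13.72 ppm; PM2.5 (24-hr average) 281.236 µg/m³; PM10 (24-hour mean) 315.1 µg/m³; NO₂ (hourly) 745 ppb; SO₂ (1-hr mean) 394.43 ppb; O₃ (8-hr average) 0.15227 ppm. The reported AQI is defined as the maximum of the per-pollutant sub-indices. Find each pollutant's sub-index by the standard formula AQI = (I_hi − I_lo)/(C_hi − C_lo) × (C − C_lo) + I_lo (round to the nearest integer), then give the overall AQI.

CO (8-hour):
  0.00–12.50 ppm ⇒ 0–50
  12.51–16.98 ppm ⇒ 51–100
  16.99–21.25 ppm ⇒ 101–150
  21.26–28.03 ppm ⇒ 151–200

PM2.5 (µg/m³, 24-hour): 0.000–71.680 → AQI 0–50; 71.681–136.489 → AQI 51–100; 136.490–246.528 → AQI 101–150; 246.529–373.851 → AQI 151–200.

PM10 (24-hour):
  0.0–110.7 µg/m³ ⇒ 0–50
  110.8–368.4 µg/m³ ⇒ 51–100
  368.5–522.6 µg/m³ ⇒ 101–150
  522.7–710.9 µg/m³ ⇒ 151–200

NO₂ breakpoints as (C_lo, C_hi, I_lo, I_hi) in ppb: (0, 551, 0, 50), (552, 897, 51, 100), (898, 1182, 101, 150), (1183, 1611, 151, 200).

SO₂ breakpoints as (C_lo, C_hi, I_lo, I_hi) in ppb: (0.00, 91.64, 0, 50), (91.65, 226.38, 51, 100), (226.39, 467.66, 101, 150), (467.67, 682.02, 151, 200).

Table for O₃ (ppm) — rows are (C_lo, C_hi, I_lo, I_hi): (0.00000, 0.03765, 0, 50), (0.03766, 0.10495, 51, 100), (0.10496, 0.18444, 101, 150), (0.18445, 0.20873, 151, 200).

164

CO: 13.72 lies in 12.51–16.98, so I_lo=51, I_hi=100, C_lo=12.51, C_hi=16.98.
(100−51)/(16.98−12.51) × (13.72−12.51) + 51 = 49/4.47 × 1.21 + 51 ≈ 64.26 → 64.
PM2.5: row 246.529–373.851 (AQI 151–200). (200−151)·(281.236−246.529)/(373.851−246.529) + 151 = 49·34.707/127.322 + 151 ≈ 164.36 → 164.
PM10: 315.1 lies in 110.8–368.4, so I_lo=51, I_hi=100, C_lo=110.8, C_hi=368.4.
(100−51)/(368.4−110.8) × (315.1−110.8) + 51 = 49/257.6 × 204.3 + 51 ≈ 89.86 → 90.
NO₂: 745 lies in 552–897, so I_lo=51, I_hi=100, C_lo=552, C_hi=897.
(100−51)/(897−552) × (745−552) + 51 = 49/345 × 193 + 51 ≈ 78.41 → 78.
SO₂: row 226.39–467.66 (AQI 101–150). (150−101)·(394.43−226.39)/(467.66−226.39) + 101 = 49·168.04/241.27 + 101 ≈ 135.13 → 135.
O₃: 0.15227 lies in 0.10496–0.18444, so I_lo=101, I_hi=150, C_lo=0.10496, C_hi=0.18444.
(150−101)/(0.18444−0.10496) × (0.15227−0.10496) + 101 = 49/0.07948 × 0.04731 + 101 ≈ 130.17 → 130.
Sub-indices: CO→64, PM2.5→164, PM10→90, NO₂→78, SO₂→135, O₃→130. Overall AQI = max = 164; dominant pollutant is PM2.5.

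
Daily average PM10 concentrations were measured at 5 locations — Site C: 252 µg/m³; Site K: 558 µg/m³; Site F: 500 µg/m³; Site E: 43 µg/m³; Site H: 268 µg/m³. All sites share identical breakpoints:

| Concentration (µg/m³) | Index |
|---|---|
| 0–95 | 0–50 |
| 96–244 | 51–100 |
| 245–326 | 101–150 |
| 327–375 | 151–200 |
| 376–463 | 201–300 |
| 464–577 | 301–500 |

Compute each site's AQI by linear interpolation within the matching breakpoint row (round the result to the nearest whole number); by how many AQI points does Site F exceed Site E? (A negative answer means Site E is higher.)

Site C 252: bracket 245–326 → index 101–150; slope 49/81, offset 7.
AQI = 101 + 49/81·7 ≈ 105.23 ⇒ 105.
Site K 558: bracket 464–577 → index 301–500; slope 199/113, offset 94.
AQI = 301 + 199/113·94 ≈ 466.54 ⇒ 467.
Site F 500: bracket 464–577 → index 301–500; slope 199/113, offset 36.
AQI = 301 + 199/113·36 ≈ 364.40 ⇒ 364.
Site E: 43 lies in 0–95, so I_lo=0, I_hi=50, C_lo=0, C_hi=95.
(50−0)/(95−0) × (43−0) + 0 = 50/95 × 43 + 0 ≈ 22.63 → 23.
Site H 268: bracket 245–326 → index 101–150; slope 49/81, offset 23.
AQI = 101 + 49/81·23 ≈ 114.91 ⇒ 115.
AQIs: Site C=105, Site K=467, Site F=364, Site E=23, Site H=115. Site F (364) − Site E (23) = 341.

341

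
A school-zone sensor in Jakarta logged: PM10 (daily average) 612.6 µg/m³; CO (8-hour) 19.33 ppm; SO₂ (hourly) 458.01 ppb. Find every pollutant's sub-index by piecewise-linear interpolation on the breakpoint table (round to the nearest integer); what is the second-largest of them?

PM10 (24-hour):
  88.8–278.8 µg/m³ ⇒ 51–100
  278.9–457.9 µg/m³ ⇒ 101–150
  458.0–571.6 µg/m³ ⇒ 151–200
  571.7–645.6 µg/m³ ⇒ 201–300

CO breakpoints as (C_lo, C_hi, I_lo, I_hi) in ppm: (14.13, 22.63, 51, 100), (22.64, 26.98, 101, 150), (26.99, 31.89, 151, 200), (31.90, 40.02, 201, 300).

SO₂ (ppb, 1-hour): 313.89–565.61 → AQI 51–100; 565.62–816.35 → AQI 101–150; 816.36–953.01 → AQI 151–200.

PM10: 612.6 lies in 571.7–645.6, so I_lo=201, I_hi=300, C_lo=571.7, C_hi=645.6.
(300−201)/(645.6−571.7) × (612.6−571.7) + 201 = 99/73.9 × 40.9 + 201 ≈ 255.79 → 256.
CO: 19.33 lies in 14.13–22.63, so I_lo=51, I_hi=100, C_lo=14.13, C_hi=22.63.
(100−51)/(22.63−14.13) × (19.33−14.13) + 51 = 49/8.50 × 5.20 + 51 ≈ 80.98 → 81.
SO₂: row 313.89–565.61 (AQI 51–100). (100−51)·(458.01−313.89)/(565.61−313.89) + 51 = 49·144.12/251.72 + 51 ≈ 79.05 → 79.
Sub-indices: PM10→256, CO→81, SO₂→79. Ranked high→low: 256, 81, 79. Second-highest sub-index = 81.

81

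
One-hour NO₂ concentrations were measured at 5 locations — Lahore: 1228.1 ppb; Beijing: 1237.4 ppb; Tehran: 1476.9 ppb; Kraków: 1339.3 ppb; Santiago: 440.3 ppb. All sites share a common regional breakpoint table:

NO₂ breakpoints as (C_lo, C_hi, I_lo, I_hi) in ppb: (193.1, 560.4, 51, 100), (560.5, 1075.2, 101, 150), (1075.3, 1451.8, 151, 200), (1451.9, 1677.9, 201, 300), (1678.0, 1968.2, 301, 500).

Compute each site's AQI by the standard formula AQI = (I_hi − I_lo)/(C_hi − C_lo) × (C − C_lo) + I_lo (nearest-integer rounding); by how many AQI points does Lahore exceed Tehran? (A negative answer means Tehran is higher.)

Lahore: 1228.1 ∈ [1075.3, 1451.8] ↔ index [151, 200].
151 + (1228.1−1075.3)·(200−151)/(1451.8−1075.3) = 151 + 152.8·49/376.5 ≈ 170.89, so AQI = 171.
Beijing: 1237.4 lies in 1075.3–1451.8, so I_lo=151, I_hi=200, C_lo=1075.3, C_hi=1451.8.
(200−151)/(1451.8−1075.3) × (1237.4−1075.3) + 151 = 49/376.5 × 162.1 + 151 ≈ 172.10 → 172.
Tehran: row 1451.9–1677.9 (AQI 201–300). (300−201)·(1476.9−1451.9)/(1677.9−1451.9) + 201 = 99·25.0/226.0 + 201 ≈ 211.95 → 212.
Kraków 1339.3: bracket 1075.3–1451.8 → index 151–200; slope 49/376.5, offset 264.0.
AQI = 151 + 49/376.5·264.0 ≈ 185.36 ⇒ 185.
Santiago 440.3: bracket 193.1–560.4 → index 51–100; slope 49/367.3, offset 247.2.
AQI = 51 + 49/367.3·247.2 ≈ 83.98 ⇒ 84.
AQIs: Lahore=171, Beijing=172, Tehran=212, Kraków=185, Santiago=84. Lahore (171) − Tehran (212) = -41.

-41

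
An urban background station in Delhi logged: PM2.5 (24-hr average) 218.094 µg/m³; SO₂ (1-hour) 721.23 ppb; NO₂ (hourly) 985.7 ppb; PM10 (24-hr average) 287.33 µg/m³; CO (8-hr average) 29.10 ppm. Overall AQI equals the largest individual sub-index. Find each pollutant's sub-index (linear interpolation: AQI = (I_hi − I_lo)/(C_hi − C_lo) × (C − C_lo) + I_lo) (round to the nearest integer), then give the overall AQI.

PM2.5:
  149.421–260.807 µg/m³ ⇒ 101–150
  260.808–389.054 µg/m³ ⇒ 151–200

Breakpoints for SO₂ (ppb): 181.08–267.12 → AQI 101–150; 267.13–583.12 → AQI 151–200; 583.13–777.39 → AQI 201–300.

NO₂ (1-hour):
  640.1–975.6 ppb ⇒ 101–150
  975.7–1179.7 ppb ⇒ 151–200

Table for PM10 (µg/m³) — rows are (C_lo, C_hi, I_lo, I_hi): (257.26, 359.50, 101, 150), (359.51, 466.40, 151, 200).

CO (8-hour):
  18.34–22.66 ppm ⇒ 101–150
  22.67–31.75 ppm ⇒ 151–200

PM2.5: 218.094 ∈ [149.421, 260.807] ↔ index [101, 150].
101 + (218.094−149.421)·(150−101)/(260.807−149.421) = 101 + 68.673·49/111.386 ≈ 131.21, so AQI = 131.
SO₂: row 583.13–777.39 (AQI 201–300). (300−201)·(721.23−583.13)/(777.39−583.13) + 201 = 99·138.10/194.26 + 201 ≈ 271.38 → 271.
NO₂: row 975.7–1179.7 (AQI 151–200). (200−151)·(985.7−975.7)/(1179.7−975.7) + 151 = 49·10.0/204.0 + 151 ≈ 153.40 → 153.
PM10: 287.33 lies in 257.26–359.50, so I_lo=101, I_hi=150, C_lo=257.26, C_hi=359.50.
(150−101)/(359.50−257.26) × (287.33−257.26) + 101 = 49/102.24 × 30.07 + 101 ≈ 115.41 → 115.
CO: 29.10 lies in 22.67–31.75, so I_lo=151, I_hi=200, C_lo=22.67, C_hi=31.75.
(200−151)/(31.75−22.67) × (29.10−22.67) + 151 = 49/9.08 × 6.43 + 151 ≈ 185.70 → 186.
Sub-indices: PM2.5→131, SO₂→271, NO₂→153, PM10→115, CO→186. Overall AQI = max = 271; dominant pollutant is SO₂.

271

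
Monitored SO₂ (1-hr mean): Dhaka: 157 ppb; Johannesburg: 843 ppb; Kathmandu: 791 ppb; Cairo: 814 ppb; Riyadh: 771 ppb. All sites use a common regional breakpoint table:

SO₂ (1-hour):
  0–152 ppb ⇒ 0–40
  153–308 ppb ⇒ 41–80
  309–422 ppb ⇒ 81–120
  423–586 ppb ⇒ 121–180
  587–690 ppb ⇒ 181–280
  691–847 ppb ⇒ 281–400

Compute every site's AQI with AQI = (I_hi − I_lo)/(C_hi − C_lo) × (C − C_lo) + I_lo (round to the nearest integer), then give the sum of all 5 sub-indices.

Dhaka: 157 ∈ [153, 308] ↔ index [41, 80].
41 + (157−153)·(80−41)/(308−153) = 41 + 4·39/155 ≈ 42.01, so AQI = 42.
Johannesburg 843: bracket 691–847 → index 281–400; slope 119/156, offset 152.
AQI = 281 + 119/156·152 ≈ 396.95 ⇒ 397.
Kathmandu: 791 ∈ [691, 847] ↔ index [281, 400].
281 + (791−691)·(400−281)/(847−691) = 281 + 100·119/156 ≈ 357.28, so AQI = 357.
Cairo 814: bracket 691–847 → index 281–400; slope 119/156, offset 123.
AQI = 281 + 119/156·123 ≈ 374.83 ⇒ 375.
Riyadh 771: bracket 691–847 → index 281–400; slope 119/156, offset 80.
AQI = 281 + 119/156·80 ≈ 342.03 ⇒ 342.
AQIs: Dhaka=42, Johannesburg=397, Kathmandu=357, Cairo=375, Riyadh=342. Sum = 42 + 397 + 357 + 375 + 342 = 1513.

1513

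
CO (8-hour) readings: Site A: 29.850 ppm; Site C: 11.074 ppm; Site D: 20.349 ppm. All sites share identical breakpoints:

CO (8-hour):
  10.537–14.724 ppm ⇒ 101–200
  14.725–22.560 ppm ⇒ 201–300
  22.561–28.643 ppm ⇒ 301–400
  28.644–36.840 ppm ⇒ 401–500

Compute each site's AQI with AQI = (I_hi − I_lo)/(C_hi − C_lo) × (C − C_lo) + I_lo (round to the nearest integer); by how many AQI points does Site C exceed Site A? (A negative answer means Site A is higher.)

Site A: 29.850 lies in 28.644–36.840, so I_lo=401, I_hi=500, C_lo=28.644, C_hi=36.840.
(500−401)/(36.840−28.644) × (29.850−28.644) + 401 = 99/8.196 × 1.206 + 401 ≈ 415.57 → 416.
Site C: 11.074 lies in 10.537–14.724, so I_lo=101, I_hi=200, C_lo=10.537, C_hi=14.724.
(200−101)/(14.724−10.537) × (11.074−10.537) + 101 = 99/4.187 × 0.537 + 101 ≈ 113.70 → 114.
Site D: 20.349 lies in 14.725–22.560, so I_lo=201, I_hi=300, C_lo=14.725, C_hi=22.560.
(300−201)/(22.560−14.725) × (20.349−14.725) + 201 = 99/7.835 × 5.624 + 201 ≈ 272.06 → 272.
AQIs: Site A=416, Site C=114, Site D=272. Site C (114) − Site A (416) = -302.

-302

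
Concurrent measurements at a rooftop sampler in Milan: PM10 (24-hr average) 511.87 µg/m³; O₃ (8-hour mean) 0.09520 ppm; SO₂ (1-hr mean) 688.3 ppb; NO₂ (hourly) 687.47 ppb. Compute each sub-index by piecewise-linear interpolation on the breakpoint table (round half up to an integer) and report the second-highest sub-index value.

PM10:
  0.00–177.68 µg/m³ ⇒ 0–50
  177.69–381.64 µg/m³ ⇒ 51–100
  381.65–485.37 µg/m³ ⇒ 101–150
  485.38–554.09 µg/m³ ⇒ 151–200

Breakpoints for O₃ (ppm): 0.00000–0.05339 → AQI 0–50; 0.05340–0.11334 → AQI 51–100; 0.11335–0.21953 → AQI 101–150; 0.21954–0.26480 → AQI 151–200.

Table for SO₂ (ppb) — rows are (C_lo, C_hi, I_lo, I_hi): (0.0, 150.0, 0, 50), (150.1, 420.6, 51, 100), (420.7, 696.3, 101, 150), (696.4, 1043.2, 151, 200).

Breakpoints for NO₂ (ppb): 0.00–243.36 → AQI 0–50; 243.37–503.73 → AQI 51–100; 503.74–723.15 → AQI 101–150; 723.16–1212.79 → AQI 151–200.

PM10: row 485.38–554.09 (AQI 151–200). (200−151)·(511.87−485.38)/(554.09−485.38) + 151 = 49·26.49/68.71 + 151 ≈ 169.89 → 170.
O₃: row 0.05340–0.11334 (AQI 51–100). (100−51)·(0.09520−0.05340)/(0.11334−0.05340) + 51 = 49·0.04180/0.05994 + 51 ≈ 85.17 → 85.
SO₂: 688.3 lies in 420.7–696.3, so I_lo=101, I_hi=150, C_lo=420.7, C_hi=696.3.
(150−101)/(696.3−420.7) × (688.3−420.7) + 101 = 49/275.6 × 267.6 + 101 ≈ 148.58 → 149.
NO₂ 687.47: bracket 503.74–723.15 → index 101–150; slope 49/219.41, offset 183.73.
AQI = 101 + 49/219.41·183.73 ≈ 142.03 ⇒ 142.
Sub-indices: PM10→170, O₃→85, SO₂→149, NO₂→142. Ranked high→low: 170, 149, 142, 85. Second-highest sub-index = 149.

149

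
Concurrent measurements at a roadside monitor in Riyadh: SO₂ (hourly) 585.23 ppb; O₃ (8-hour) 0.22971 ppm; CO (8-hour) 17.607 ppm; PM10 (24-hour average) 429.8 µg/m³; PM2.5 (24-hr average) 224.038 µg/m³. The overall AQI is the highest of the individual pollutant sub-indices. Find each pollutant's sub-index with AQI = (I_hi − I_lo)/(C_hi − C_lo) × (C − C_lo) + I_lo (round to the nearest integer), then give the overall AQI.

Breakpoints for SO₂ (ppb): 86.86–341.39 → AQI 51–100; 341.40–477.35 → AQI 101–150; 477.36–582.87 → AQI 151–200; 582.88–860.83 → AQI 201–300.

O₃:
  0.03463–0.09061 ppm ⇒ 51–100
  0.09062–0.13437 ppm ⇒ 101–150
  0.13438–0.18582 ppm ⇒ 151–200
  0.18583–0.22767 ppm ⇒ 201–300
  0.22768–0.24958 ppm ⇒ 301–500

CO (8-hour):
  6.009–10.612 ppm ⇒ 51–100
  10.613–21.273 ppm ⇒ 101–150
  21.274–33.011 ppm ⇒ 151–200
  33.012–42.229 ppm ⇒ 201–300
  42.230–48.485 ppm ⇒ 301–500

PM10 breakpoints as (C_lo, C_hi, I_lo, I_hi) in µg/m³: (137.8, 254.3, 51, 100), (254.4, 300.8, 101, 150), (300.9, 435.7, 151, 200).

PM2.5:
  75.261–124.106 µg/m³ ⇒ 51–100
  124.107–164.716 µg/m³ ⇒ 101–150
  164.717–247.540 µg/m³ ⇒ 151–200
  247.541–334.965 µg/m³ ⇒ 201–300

SO₂ 585.23: bracket 582.88–860.83 → index 201–300; slope 99/277.95, offset 2.35.
AQI = 201 + 99/277.95·2.35 ≈ 201.84 ⇒ 202.
O₃: 0.22971 lies in 0.22768–0.24958, so I_lo=301, I_hi=500, C_lo=0.22768, C_hi=0.24958.
(500−301)/(0.24958−0.22768) × (0.22971−0.22768) + 301 = 199/0.02190 × 0.00203 + 301 ≈ 319.45 → 319.
CO: row 10.613–21.273 (AQI 101–150). (150−101)·(17.607−10.613)/(21.273−10.613) + 101 = 49·6.994/10.660 + 101 ≈ 133.15 → 133.
PM10: 429.8 ∈ [300.9, 435.7] ↔ index [151, 200].
151 + (429.8−300.9)·(200−151)/(435.7−300.9) = 151 + 128.9·49/134.8 ≈ 197.86, so AQI = 198.
PM2.5: 224.038 ∈ [164.717, 247.540] ↔ index [151, 200].
151 + (224.038−164.717)·(200−151)/(247.540−164.717) = 151 + 59.321·49/82.823 ≈ 186.10, so AQI = 186.
Sub-indices: SO₂→202, O₃→319, CO→133, PM10→198, PM2.5→186. Overall AQI = max = 319; dominant pollutant is O₃.

319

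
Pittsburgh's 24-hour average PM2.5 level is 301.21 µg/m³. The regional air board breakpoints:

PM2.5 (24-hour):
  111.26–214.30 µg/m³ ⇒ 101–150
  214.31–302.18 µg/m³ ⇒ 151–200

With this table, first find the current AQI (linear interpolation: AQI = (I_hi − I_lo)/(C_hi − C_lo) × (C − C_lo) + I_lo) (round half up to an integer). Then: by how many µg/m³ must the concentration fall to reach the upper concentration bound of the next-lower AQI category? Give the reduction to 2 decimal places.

PM2.5: 301.21 lies in 214.31–302.18, so I_lo=151, I_hi=200, C_lo=214.31, C_hi=302.18.
(200−151)/(302.18−214.31) × (301.21−214.31) + 151 = 49/87.87 × 86.90 + 151 ≈ 199.46 → 199.
Current AQI 199 is in the Unhealthy range (151–200). The next-lower category tops out at AQI 150, whose upper concentration bound is 214.30 µg/m³.
Reduction needed = 301.21 − 214.30 = 86.91 µg/m³.

86.91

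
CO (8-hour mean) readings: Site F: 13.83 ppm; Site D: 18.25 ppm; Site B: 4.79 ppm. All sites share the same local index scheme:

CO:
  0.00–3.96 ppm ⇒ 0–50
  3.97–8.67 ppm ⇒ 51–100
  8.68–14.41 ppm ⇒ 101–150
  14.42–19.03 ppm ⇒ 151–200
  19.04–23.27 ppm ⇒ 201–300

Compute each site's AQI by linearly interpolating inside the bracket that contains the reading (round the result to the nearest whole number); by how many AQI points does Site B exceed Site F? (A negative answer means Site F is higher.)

-85

Site F: row 8.68–14.41 (AQI 101–150). (150−101)·(13.83−8.68)/(14.41−8.68) + 101 = 49·5.15/5.73 + 101 ≈ 145.04 → 145.
Site D 18.25: bracket 14.42–19.03 → index 151–200; slope 49/4.61, offset 3.83.
AQI = 151 + 49/4.61·3.83 ≈ 191.71 ⇒ 192.
Site B: 4.79 lies in 3.97–8.67, so I_lo=51, I_hi=100, C_lo=3.97, C_hi=8.67.
(100−51)/(8.67−3.97) × (4.79−3.97) + 51 = 49/4.70 × 0.82 + 51 ≈ 59.55 → 60.
AQIs: Site F=145, Site D=192, Site B=60. Site B (60) − Site F (145) = -85.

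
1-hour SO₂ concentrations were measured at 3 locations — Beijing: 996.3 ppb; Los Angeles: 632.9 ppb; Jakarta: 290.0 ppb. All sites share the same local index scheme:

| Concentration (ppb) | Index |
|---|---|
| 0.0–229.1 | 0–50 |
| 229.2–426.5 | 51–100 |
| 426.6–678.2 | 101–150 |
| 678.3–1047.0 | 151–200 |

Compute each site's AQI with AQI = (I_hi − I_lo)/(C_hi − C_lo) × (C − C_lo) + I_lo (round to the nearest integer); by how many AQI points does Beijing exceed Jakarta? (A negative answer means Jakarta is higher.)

127

Beijing: row 678.3–1047.0 (AQI 151–200). (200−151)·(996.3−678.3)/(1047.0−678.3) + 151 = 49·318.0/368.7 + 151 ≈ 193.26 → 193.
Los Angeles: 632.9 ∈ [426.6, 678.2] ↔ index [101, 150].
101 + (632.9−426.6)·(150−101)/(678.2−426.6) = 101 + 206.3·49/251.6 ≈ 141.18, so AQI = 141.
Jakarta: row 229.2–426.5 (AQI 51–100). (100−51)·(290.0−229.2)/(426.5−229.2) + 51 = 49·60.8/197.3 + 51 ≈ 66.10 → 66.
AQIs: Beijing=193, Los Angeles=141, Jakarta=66. Beijing (193) − Jakarta (66) = 127.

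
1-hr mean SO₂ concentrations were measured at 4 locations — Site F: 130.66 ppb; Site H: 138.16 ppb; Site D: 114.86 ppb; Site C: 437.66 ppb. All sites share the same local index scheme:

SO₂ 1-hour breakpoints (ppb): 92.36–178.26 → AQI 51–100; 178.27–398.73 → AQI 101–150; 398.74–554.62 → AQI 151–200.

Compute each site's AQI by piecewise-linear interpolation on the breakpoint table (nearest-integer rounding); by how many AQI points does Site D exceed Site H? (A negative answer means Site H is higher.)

-13

Site F: 130.66 lies in 92.36–178.26, so I_lo=51, I_hi=100, C_lo=92.36, C_hi=178.26.
(100−51)/(178.26−92.36) × (130.66−92.36) + 51 = 49/85.90 × 38.30 + 51 ≈ 72.85 → 73.
Site H 138.16: bracket 92.36–178.26 → index 51–100; slope 49/85.90, offset 45.80.
AQI = 51 + 49/85.90·45.80 ≈ 77.13 ⇒ 77.
Site D: 114.86 lies in 92.36–178.26, so I_lo=51, I_hi=100, C_lo=92.36, C_hi=178.26.
(100−51)/(178.26−92.36) × (114.86−92.36) + 51 = 49/85.90 × 22.50 + 51 ≈ 63.83 → 64.
Site C: 437.66 ∈ [398.74, 554.62] ↔ index [151, 200].
151 + (437.66−398.74)·(200−151)/(554.62−398.74) = 151 + 38.92·49/155.88 ≈ 163.23, so AQI = 163.
AQIs: Site F=73, Site H=77, Site D=64, Site C=163. Site D (64) − Site H (77) = -13.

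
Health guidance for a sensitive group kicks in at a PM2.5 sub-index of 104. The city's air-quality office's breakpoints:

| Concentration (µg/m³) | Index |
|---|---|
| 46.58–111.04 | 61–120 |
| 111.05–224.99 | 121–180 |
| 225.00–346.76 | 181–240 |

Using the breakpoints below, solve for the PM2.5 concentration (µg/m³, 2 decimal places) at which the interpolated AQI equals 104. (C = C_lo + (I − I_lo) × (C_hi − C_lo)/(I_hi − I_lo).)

AQI 104 lies in the 61–120 band, which corresponds to 46.58–111.04 µg/m³.
C = 46.58 + (104−61)×(111.04−46.58)/(120−61) = 46.58 + 43×64.46/59 ≈ 93.5593 µg/m³ → 93.56 µg/m³ to 2 dp.

93.56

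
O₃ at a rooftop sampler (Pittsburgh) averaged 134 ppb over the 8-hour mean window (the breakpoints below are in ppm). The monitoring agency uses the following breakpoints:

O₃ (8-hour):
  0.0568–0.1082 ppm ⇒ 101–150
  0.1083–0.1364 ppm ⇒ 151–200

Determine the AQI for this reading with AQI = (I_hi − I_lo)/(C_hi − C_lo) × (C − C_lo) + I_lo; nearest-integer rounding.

196

Convert: 134 ppb = 0.1340 ppm.
O₃: 0.1340 ∈ [0.1083, 0.1364] ↔ index [151, 200].
151 + (0.1340−0.1083)·(200−151)/(0.1364−0.1083) = 151 + 0.0257·49/0.0281 ≈ 195.81, so AQI = 196.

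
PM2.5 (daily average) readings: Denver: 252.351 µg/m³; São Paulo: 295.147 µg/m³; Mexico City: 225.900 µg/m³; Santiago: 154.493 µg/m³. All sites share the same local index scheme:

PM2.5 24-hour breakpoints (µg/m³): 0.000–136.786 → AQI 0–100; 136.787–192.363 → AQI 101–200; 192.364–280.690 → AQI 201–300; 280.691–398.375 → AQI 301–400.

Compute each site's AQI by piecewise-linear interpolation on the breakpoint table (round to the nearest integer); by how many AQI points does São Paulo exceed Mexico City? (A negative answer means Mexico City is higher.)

Denver 252.351: bracket 192.364–280.690 → index 201–300; slope 99/88.326, offset 59.987.
AQI = 201 + 99/88.326·59.987 ≈ 268.24 ⇒ 268.
São Paulo: row 280.691–398.375 (AQI 301–400). (400−301)·(295.147−280.691)/(398.375−280.691) + 301 = 99·14.456/117.684 + 301 ≈ 313.16 → 313.
Mexico City: 225.900 ∈ [192.364, 280.690] ↔ index [201, 300].
201 + (225.900−192.364)·(300−201)/(280.690−192.364) = 201 + 33.536·99/88.326 ≈ 238.59, so AQI = 239.
Santiago 154.493: bracket 136.787–192.363 → index 101–200; slope 99/55.576, offset 17.706.
AQI = 101 + 99/55.576·17.706 ≈ 132.54 ⇒ 133.
AQIs: Denver=268, São Paulo=313, Mexico City=239, Santiago=133. São Paulo (313) − Mexico City (239) = 74.

74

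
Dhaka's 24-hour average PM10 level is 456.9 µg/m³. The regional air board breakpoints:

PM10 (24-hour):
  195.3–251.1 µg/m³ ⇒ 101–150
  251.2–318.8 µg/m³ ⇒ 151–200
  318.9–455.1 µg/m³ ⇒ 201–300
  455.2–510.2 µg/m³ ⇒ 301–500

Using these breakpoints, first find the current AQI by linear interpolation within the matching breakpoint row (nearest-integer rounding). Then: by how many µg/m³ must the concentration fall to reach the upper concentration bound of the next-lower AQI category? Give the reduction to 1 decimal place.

PM10 456.9: bracket 455.2–510.2 → index 301–500; slope 199/55.0, offset 1.7.
AQI = 301 + 199/55.0·1.7 ≈ 307.15 ⇒ 307.
Current AQI 307 is in the Hazardous range (301–500). The next-lower category tops out at AQI 300, whose upper concentration bound is 455.1 µg/m³.
Reduction needed = 456.9 − 455.1 = 1.8 µg/m³.

1.8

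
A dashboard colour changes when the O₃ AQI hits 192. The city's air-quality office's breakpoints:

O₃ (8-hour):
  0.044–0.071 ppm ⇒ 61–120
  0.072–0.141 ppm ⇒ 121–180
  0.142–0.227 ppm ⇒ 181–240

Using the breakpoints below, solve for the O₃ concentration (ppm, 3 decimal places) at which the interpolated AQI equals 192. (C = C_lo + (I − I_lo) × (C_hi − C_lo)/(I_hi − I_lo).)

AQI 192 lies in the 181–240 band, which corresponds to 0.142–0.227 ppm.
C = 0.142 + (192−181)×(0.227−0.142)/(240−181) = 0.142 + 11×0.085/59 ≈ 0.15785 ppm → 0.158 ppm to 3 dp.

0.158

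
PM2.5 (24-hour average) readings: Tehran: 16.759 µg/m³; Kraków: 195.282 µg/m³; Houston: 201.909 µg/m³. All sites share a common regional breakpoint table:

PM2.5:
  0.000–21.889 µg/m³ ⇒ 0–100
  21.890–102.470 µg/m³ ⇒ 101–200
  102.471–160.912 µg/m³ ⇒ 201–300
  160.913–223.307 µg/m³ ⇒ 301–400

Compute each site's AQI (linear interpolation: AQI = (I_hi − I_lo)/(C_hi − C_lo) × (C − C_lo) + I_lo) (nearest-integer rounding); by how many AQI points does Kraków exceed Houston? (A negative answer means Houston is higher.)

Tehran: 16.759 ∈ [0.000, 21.889] ↔ index [0, 100].
0 + (16.759−0.000)·(100−0)/(21.889−0.000) = 0 + 16.759·100/21.889 ≈ 76.56, so AQI = 77.
Kraków 195.282: bracket 160.913–223.307 → index 301–400; slope 99/62.394, offset 34.369.
AQI = 301 + 99/62.394·34.369 ≈ 355.53 ⇒ 356.
Houston: 201.909 ∈ [160.913, 223.307] ↔ index [301, 400].
301 + (201.909−160.913)·(400−301)/(223.307−160.913) = 301 + 40.996·99/62.394 ≈ 366.05, so AQI = 366.
AQIs: Tehran=77, Kraków=356, Houston=366. Kraków (356) − Houston (366) = -10.

-10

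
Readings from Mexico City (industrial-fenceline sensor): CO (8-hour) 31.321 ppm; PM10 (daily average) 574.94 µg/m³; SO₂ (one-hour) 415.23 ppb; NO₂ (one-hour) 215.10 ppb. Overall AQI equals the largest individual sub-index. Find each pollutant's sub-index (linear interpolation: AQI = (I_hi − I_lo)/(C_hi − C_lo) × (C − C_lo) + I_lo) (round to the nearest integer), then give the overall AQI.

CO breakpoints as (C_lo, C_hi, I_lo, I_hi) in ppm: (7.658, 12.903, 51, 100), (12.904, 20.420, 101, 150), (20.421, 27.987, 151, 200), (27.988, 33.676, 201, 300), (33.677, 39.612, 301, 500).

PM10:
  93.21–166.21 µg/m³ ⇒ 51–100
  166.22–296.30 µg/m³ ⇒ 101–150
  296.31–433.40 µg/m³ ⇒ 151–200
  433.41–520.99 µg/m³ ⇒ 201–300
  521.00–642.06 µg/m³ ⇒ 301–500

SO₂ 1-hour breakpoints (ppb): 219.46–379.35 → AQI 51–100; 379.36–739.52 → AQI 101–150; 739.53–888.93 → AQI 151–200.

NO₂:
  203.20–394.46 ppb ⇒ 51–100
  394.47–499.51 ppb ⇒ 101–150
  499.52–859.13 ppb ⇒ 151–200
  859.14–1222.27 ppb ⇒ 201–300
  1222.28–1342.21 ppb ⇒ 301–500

CO: 31.321 lies in 27.988–33.676, so I_lo=201, I_hi=300, C_lo=27.988, C_hi=33.676.
(300−201)/(33.676−27.988) × (31.321−27.988) + 201 = 99/5.688 × 3.333 + 201 ≈ 259.01 → 259.
PM10: 574.94 ∈ [521.00, 642.06] ↔ index [301, 500].
301 + (574.94−521.00)·(500−301)/(642.06−521.00) = 301 + 53.94·199/121.06 ≈ 389.67, so AQI = 390.
SO₂: 415.23 lies in 379.36–739.52, so I_lo=101, I_hi=150, C_lo=379.36, C_hi=739.52.
(150−101)/(739.52−379.36) × (415.23−379.36) + 101 = 49/360.16 × 35.87 + 101 ≈ 105.88 → 106.
NO₂: row 203.20–394.46 (AQI 51–100). (100−51)·(215.10−203.20)/(394.46−203.20) + 51 = 49·11.90/191.26 + 51 ≈ 54.05 → 54.
Sub-indices: CO→259, PM10→390, SO₂→106, NO₂→54. Overall AQI = max = 390; dominant pollutant is PM10.

390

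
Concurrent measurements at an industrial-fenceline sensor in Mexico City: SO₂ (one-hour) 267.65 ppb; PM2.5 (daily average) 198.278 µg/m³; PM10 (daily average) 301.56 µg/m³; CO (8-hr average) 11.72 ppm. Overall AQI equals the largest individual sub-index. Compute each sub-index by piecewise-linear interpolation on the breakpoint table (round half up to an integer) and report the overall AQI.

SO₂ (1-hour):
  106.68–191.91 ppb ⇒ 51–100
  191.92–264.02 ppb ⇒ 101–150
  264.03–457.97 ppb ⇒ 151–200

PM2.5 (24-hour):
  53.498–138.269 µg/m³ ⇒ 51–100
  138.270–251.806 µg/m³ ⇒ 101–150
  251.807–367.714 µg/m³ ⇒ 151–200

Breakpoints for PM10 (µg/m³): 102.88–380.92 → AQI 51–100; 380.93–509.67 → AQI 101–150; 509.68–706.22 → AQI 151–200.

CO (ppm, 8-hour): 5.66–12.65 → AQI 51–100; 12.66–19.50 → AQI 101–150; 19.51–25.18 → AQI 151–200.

SO₂: row 264.03–457.97 (AQI 151–200). (200−151)·(267.65−264.03)/(457.97−264.03) + 151 = 49·3.62/193.94 + 151 ≈ 151.91 → 152.
PM2.5 198.278: bracket 138.270–251.806 → index 101–150; slope 49/113.536, offset 60.008.
AQI = 101 + 49/113.536·60.008 ≈ 126.90 ⇒ 127.
PM10: 301.56 ∈ [102.88, 380.92] ↔ index [51, 100].
51 + (301.56−102.88)·(100−51)/(380.92−102.88) = 51 + 198.68·49/278.04 ≈ 86.01, so AQI = 86.
CO 11.72: bracket 5.66–12.65 → index 51–100; slope 49/6.99, offset 6.06.
AQI = 51 + 49/6.99·6.06 ≈ 93.48 ⇒ 93.
Sub-indices: SO₂→152, PM2.5→127, PM10→86, CO→93. Overall AQI = max = 152; dominant pollutant is SO₂.
AQI 152: Unhealthy.

152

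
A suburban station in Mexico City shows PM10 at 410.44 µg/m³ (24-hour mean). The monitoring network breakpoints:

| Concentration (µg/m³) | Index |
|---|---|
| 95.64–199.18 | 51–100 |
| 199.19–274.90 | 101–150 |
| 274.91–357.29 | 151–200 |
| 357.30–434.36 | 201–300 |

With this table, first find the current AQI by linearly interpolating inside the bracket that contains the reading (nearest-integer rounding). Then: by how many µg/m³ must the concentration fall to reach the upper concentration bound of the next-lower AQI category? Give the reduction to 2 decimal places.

PM10: row 357.30–434.36 (AQI 201–300). (300−201)·(410.44−357.30)/(434.36−357.30) + 201 = 99·53.14/77.06 + 201 ≈ 269.27 → 269.
Current AQI 269 is in the Very Unhealthy range (201–300). The next-lower category tops out at AQI 200, whose upper concentration bound is 357.29 µg/m³.
Reduction needed = 410.44 − 357.29 = 53.15 µg/m³.

53.15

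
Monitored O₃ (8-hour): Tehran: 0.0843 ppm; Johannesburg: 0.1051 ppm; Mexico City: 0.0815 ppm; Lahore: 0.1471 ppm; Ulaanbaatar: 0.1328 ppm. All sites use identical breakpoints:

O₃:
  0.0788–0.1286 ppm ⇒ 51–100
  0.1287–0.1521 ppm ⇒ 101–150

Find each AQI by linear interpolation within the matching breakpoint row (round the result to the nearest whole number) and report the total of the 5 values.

437

Tehran: 0.0843 lies in 0.0788–0.1286, so I_lo=51, I_hi=100, C_lo=0.0788, C_hi=0.1286.
(100−51)/(0.1286−0.0788) × (0.0843−0.0788) + 51 = 49/0.0498 × 0.0055 + 51 ≈ 56.41 → 56.
Johannesburg: 0.1051 lies in 0.0788–0.1286, so I_lo=51, I_hi=100, C_lo=0.0788, C_hi=0.1286.
(100−51)/(0.1286−0.0788) × (0.1051−0.0788) + 51 = 49/0.0498 × 0.0263 + 51 ≈ 76.88 → 77.
Mexico City: 0.0815 ∈ [0.0788, 0.1286] ↔ index [51, 100].
51 + (0.0815−0.0788)·(100−51)/(0.1286−0.0788) = 51 + 0.0027·49/0.0498 ≈ 53.66, so AQI = 54.
Lahore: 0.1471 lies in 0.1287–0.1521, so I_lo=101, I_hi=150, C_lo=0.1287, C_hi=0.1521.
(150−101)/(0.1521−0.1287) × (0.1471−0.1287) + 101 = 49/0.0234 × 0.0184 + 101 ≈ 139.53 → 140.
Ulaanbaatar 0.1328: bracket 0.1287–0.1521 → index 101–150; slope 49/0.0234, offset 0.0041.
AQI = 101 + 49/0.0234·0.0041 ≈ 109.59 ⇒ 110.
AQIs: Tehran=56, Johannesburg=77, Mexico City=54, Lahore=140, Ulaanbaatar=110. Sum = 56 + 77 + 54 + 140 + 110 = 437.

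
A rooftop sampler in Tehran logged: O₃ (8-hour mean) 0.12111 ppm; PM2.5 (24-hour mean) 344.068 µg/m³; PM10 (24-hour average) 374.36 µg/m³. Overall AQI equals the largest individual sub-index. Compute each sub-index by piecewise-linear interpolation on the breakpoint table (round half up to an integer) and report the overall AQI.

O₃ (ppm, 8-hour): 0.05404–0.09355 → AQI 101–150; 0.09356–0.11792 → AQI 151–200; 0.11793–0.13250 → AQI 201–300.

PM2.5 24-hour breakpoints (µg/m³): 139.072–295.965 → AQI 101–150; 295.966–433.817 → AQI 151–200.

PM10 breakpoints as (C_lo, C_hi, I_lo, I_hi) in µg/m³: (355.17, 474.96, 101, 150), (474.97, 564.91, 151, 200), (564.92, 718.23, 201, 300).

O₃: 0.12111 ∈ [0.11793, 0.13250] ↔ index [201, 300].
201 + (0.12111−0.11793)·(300−201)/(0.13250−0.11793) = 201 + 0.00318·99/0.01457 ≈ 222.61, so AQI = 223.
PM2.5: row 295.966–433.817 (AQI 151–200). (200−151)·(344.068−295.966)/(433.817−295.966) + 151 = 49·48.102/137.851 + 151 ≈ 168.10 → 168.
PM10: row 355.17–474.96 (AQI 101–150). (150−101)·(374.36−355.17)/(474.96−355.17) + 101 = 49·19.19/119.79 + 101 ≈ 108.85 → 109.
Sub-indices: O₃→223, PM2.5→168, PM10→109. Overall AQI = max = 223; dominant pollutant is O₃.

223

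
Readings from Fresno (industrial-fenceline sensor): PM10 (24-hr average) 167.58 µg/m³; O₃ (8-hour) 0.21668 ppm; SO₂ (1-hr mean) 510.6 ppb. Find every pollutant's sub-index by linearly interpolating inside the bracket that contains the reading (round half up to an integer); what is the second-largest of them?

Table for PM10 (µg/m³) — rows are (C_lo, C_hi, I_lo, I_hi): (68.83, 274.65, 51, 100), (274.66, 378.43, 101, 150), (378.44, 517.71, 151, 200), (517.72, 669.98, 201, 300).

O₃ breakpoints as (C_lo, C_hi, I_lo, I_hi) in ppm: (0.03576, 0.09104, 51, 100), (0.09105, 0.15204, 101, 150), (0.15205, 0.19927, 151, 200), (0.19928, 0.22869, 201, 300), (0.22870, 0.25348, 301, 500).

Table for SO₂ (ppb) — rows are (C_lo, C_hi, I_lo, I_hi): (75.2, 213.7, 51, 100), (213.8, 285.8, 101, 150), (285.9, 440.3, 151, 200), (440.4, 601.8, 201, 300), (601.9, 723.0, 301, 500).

PM10: row 68.83–274.65 (AQI 51–100). (100−51)·(167.58−68.83)/(274.65−68.83) + 51 = 49·98.75/205.82 + 51 ≈ 74.51 → 75.
O₃: row 0.19928–0.22869 (AQI 201–300). (300−201)·(0.21668−0.19928)/(0.22869−0.19928) + 201 = 99·0.01740/0.02941 + 201 ≈ 259.57 → 260.
SO₂ 510.6: bracket 440.4–601.8 → index 201–300; slope 99/161.4, offset 70.2.
AQI = 201 + 99/161.4·70.2 ≈ 244.06 ⇒ 244.
Sub-indices: PM10→75, O₃→260, SO₂→244. Ranked high→low: 260, 244, 75. Second-highest sub-index = 244.

244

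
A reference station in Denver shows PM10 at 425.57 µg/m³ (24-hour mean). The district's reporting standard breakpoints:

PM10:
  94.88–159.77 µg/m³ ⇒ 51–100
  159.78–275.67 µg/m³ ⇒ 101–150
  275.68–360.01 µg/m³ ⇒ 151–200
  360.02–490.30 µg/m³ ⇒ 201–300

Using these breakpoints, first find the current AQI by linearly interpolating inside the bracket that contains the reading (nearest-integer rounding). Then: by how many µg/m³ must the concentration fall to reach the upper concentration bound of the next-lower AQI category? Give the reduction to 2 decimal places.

PM10: row 360.02–490.30 (AQI 201–300). (300−201)·(425.57−360.02)/(490.30−360.02) + 201 = 99·65.55/130.28 + 201 ≈ 250.81 → 251.
Current AQI 251 is in the Very Unhealthy range (201–300). The next-lower category tops out at AQI 200, whose upper concentration bound is 360.01 µg/m³.
Reduction needed = 425.57 − 360.01 = 65.56 µg/m³.

65.56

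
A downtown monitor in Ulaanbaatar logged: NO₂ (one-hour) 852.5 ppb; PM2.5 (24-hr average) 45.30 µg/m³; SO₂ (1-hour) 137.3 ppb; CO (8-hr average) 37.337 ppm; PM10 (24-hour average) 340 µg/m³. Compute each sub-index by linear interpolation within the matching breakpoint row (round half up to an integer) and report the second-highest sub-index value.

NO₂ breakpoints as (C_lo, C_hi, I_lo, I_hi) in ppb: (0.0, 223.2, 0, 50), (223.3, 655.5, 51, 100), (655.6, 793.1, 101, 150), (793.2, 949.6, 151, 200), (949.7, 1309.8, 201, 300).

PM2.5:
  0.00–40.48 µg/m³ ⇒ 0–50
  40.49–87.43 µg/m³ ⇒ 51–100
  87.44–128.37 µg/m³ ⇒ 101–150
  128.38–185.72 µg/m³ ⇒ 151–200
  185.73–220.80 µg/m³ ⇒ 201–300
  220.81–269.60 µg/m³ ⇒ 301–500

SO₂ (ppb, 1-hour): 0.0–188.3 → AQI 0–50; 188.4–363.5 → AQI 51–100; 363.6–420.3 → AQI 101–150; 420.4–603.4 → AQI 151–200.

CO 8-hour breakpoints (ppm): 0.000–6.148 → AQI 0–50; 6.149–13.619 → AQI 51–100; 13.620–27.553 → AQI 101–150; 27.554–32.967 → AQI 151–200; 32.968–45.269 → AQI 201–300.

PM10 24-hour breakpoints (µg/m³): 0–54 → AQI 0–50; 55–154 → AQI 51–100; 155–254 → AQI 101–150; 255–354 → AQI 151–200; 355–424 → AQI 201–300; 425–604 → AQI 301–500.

NO₂ 852.5: bracket 793.2–949.6 → index 151–200; slope 49/156.4, offset 59.3.
AQI = 151 + 49/156.4·59.3 ≈ 169.58 ⇒ 170.
PM2.5: 45.30 lies in 40.49–87.43, so I_lo=51, I_hi=100, C_lo=40.49, C_hi=87.43.
(100−51)/(87.43−40.49) × (45.30−40.49) + 51 = 49/46.94 × 4.81 + 51 ≈ 56.02 → 56.
SO₂: row 0.0–188.3 (AQI 0–50). (50−0)·(137.3−0.0)/(188.3−0.0) + 0 = 50·137.3/188.3 + 0 ≈ 36.46 → 36.
CO: 37.337 lies in 32.968–45.269, so I_lo=201, I_hi=300, C_lo=32.968, C_hi=45.269.
(300−201)/(45.269−32.968) × (37.337−32.968) + 201 = 99/12.301 × 4.369 + 201 ≈ 236.16 → 236.
PM10 340: bracket 255–354 → index 151–200; slope 49/99, offset 85.
AQI = 151 + 49/99·85 ≈ 193.07 ⇒ 193.
Sub-indices: NO₂→170, PM2.5→56, SO₂→36, CO→236, PM10→193. Ranked high→low: 236, 193, 170, 56, 36. Second-highest sub-index = 193.

193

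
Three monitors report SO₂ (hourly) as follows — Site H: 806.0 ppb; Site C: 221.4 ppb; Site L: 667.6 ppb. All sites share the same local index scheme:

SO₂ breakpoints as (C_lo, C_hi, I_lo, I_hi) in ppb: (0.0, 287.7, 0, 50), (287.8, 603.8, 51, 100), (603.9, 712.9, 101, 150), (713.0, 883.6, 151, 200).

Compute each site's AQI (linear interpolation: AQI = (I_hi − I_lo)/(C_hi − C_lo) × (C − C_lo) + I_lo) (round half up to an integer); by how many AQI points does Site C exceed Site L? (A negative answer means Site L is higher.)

-92

Site H 806.0: bracket 713.0–883.6 → index 151–200; slope 49/170.6, offset 93.0.
AQI = 151 + 49/170.6·93.0 ≈ 177.71 ⇒ 178.
Site C 221.4: bracket 0.0–287.7 → index 0–50; slope 50/287.7, offset 221.4.
AQI = 0 + 50/287.7·221.4 ≈ 38.48 ⇒ 38.
Site L: row 603.9–712.9 (AQI 101–150). (150−101)·(667.6−603.9)/(712.9−603.9) + 101 = 49·63.7/109.0 + 101 ≈ 129.64 → 130.
AQIs: Site H=178, Site C=38, Site L=130. Site C (38) − Site L (130) = -92.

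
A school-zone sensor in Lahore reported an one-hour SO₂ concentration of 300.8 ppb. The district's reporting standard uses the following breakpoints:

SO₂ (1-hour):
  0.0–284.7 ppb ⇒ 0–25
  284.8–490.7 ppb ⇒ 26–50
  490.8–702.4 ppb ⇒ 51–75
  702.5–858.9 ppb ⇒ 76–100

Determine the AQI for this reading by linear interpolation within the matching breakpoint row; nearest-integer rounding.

SO₂: row 284.8–490.7 (AQI 26–50). (50−26)·(300.8−284.8)/(490.7−284.8) + 26 = 24·16.0/205.9 + 26 ≈ 27.86 → 28.

28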